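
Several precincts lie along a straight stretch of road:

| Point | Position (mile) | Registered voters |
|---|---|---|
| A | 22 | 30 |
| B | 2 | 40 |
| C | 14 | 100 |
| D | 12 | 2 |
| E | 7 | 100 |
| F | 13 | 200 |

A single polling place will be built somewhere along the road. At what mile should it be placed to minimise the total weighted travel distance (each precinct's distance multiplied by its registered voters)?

x = 13

For a sum of weighted absolute distances on a line, the optimum is the weighted median (not the mean). Total weight W = 472; half-weight = 236.
Sort by position and accumulate weight:
  mile 2 (B, w=40) → cum 40
  mile 7 (E, w=100) → cum 140
  mile 12 (D, w=2) → cum 142
  mile 13 (F, w=200) → cum 342  ≥ 236 → median here
  mile 14 (C, w=100) → cum 442
  mile 22 (A, w=30) → cum 472
Optimal location: mile 13.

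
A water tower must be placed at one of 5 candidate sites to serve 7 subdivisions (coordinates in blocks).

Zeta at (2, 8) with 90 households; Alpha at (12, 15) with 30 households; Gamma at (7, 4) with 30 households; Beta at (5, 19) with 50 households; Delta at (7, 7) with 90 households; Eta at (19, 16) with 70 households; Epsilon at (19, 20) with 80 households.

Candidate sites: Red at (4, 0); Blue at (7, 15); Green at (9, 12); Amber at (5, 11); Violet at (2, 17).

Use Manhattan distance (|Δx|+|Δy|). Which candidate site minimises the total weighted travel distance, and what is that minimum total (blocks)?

Blue, total 4850 blocks

Total weighted distance at each candidate:
  Red (4, 0): total = 8670
  Blue (7, 15): total = 4850
  Green (9, 12): total = 5070
  Amber (5, 11): total = 5250
  Violet (2, 17): total = 6170
Minimum is at Blue with total 4850 blocks.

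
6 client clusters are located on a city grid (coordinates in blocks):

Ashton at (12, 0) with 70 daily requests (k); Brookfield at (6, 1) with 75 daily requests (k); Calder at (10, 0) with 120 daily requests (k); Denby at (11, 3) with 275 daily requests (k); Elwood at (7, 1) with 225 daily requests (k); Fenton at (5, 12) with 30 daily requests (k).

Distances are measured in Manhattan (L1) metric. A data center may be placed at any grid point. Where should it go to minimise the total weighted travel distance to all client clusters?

(10, 1)

Manhattan distance separates: Σwᵢ(|x−xᵢ|+|y−yᵢ|) = Σwᵢ|x−xᵢ| + Σwᵢ|y−yᵢ|, so x and y are optimised independently as 1-D weighted medians.
Total weight W = 795; half = 397.5.
x-coordinate, sorted with cumulative weight:
  x=5 (Fenton, w=30) cum 30
  x=6 (Brookfield, w=75) cum 105
  x=7 (Elwood, w=225) cum 330
  x=10 (Calder, w=120) cum 450  ← median
  x=11 (Denby, w=275) cum 725
  x=12 (Ashton, w=70) cum 795
⇒ x* = 10
y-coordinate, sorted with cumulative weight:
  y=0 (Ashton, w=70) cum 70
  y=0 (Calder, w=120) cum 190
  y=1 (Brookfield, w=75) cum 265
  y=1 (Elwood, w=225) cum 490  ← median
  y=3 (Denby, w=275) cum 765
  y=12 (Fenton, w=30) cum 795
⇒ y* = 1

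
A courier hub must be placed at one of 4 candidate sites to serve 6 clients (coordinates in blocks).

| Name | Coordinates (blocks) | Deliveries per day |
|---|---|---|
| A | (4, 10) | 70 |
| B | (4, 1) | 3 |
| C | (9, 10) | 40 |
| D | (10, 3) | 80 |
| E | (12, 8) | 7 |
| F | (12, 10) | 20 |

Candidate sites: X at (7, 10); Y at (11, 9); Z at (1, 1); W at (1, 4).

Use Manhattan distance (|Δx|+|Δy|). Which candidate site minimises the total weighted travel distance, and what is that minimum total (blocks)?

X, total 1275 blocks

Total weighted distance at each candidate:
  X (7, 10): total = 1275
  Y (11, 9): total = 1339
  Z (1, 1): total = 2935
  W (1, 4): total = 2453
Minimum is at X with total 1275 blocks.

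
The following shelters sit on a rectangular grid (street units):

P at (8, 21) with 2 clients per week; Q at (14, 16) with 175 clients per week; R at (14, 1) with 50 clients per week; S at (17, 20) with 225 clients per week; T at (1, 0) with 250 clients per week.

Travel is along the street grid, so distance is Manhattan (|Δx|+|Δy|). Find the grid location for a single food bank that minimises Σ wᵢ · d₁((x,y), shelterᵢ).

(14, 16)

Manhattan distance separates: Σwᵢ(|x−xᵢ|+|y−yᵢ|) = Σwᵢ|x−xᵢ| + Σwᵢ|y−yᵢ|, so x and y are optimised independently as 1-D weighted medians.
Total weight W = 702; half = 351.
x-coordinate, sorted with cumulative weight:
  x=1 (T, w=250) cum 250
  x=8 (P, w=2) cum 252
  x=14 (Q, w=175) cum 427  ← median
  x=14 (R, w=50) cum 477
  x=17 (S, w=225) cum 702
⇒ x* = 14
y-coordinate, sorted with cumulative weight:
  y=0 (T, w=250) cum 250
  y=1 (R, w=50) cum 300
  y=16 (Q, w=175) cum 475  ← median
  y=20 (S, w=225) cum 700
  y=21 (P, w=2) cum 702
⇒ y* = 16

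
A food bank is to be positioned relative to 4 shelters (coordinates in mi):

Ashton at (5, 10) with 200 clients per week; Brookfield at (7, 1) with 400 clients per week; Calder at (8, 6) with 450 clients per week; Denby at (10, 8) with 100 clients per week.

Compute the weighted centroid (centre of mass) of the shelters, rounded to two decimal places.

The minimiser of Σwᵢ‖p−pᵢ‖² is the weighted centroid p* = (Σwᵢpᵢ)/(Σwᵢ).
Σwᵢ = 1150.
Σwᵢxᵢ = 200·5 + 400·7 + 450·8 + 100·10 = 8400.
Σwᵢyᵢ = 200·10 + 400·1 + 450·6 + 100·8 = 5900.
x* = 8400/1150 = 7.30, y* = 5900/1150 = 5.13.

(7.30, 5.13)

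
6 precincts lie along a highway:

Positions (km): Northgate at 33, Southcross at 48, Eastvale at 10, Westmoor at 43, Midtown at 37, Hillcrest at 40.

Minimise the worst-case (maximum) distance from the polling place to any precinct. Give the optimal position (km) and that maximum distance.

location 29, max distance 19

The 1-center on a line is the midpoint of the two extreme points: leftmost at 10, rightmost at 48.
Optimal location = (10 + 48)/2 = 29; maximum distance = (48 − 10)/2 = 19.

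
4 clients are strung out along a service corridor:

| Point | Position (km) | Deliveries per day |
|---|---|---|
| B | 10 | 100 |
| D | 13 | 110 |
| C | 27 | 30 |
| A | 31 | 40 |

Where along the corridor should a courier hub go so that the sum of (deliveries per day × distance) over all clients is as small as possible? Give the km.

x = 13

For a sum of weighted absolute distances on a line, the optimum is the weighted median (not the mean). Total weight W = 280; half-weight = 140.
Sort by position and accumulate weight:
  km 10 (B, w=100) → cum 100
  km 13 (D, w=110) → cum 210  ≥ 140 → median here
  km 27 (C, w=30) → cum 240
  km 31 (A, w=40) → cum 280
Optimal location: km 13.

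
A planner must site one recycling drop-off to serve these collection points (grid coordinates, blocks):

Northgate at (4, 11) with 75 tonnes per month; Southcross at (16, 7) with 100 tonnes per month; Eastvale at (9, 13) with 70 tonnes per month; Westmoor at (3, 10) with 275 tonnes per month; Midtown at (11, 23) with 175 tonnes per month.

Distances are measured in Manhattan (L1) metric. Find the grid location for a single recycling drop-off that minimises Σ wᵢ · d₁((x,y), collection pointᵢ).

(4, 10)

Manhattan distance separates: Σwᵢ(|x−xᵢ|+|y−yᵢ|) = Σwᵢ|x−xᵢ| + Σwᵢ|y−yᵢ|, so x and y are optimised independently as 1-D weighted medians.
Total weight W = 695; half = 347.5.
x-coordinate, sorted with cumulative weight:
  x=3 (Westmoor, w=275) cum 275
  x=4 (Northgate, w=75) cum 350  ← median
  x=9 (Eastvale, w=70) cum 420
  x=11 (Midtown, w=175) cum 595
  x=16 (Southcross, w=100) cum 695
⇒ x* = 4
y-coordinate, sorted with cumulative weight:
  y=7 (Southcross, w=100) cum 100
  y=10 (Westmoor, w=275) cum 375  ← median
  y=11 (Northgate, w=75) cum 450
  y=13 (Eastvale, w=70) cum 520
  y=23 (Midtown, w=175) cum 695
⇒ y* = 10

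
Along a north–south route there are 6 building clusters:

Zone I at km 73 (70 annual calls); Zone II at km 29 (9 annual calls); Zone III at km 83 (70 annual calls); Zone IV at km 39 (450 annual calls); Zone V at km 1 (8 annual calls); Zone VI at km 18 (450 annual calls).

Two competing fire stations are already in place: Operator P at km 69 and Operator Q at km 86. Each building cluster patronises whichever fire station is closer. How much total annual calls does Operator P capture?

987

The indifferent point is the midpoint (69+86)/2 = 77.5; building clusters left of it (closer to Operator P at 69) go to Operator P, those right go to Operator Q.
  Zone V at 1 (w=8) → Operator P
  Zone VI at 18 (w=450) → Operator P
  Zone II at 29 (w=9) → Operator P
  Zone IV at 39 (w=450) → Operator P
  Zone I at 73 (w=70) → Operator P
  Zone III at 83 (w=70) → Operator Q
Operator P captures 987; Operator Q captures 70.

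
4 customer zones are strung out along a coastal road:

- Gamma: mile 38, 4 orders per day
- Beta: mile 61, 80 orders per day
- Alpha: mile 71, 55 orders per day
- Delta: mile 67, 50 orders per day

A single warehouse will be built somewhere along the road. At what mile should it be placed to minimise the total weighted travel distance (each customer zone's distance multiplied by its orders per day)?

For a sum of weighted absolute distances on a line, the optimum is the weighted median (not the mean). Total weight W = 189; half-weight = 94.5.
Sort by position and accumulate weight:
  mile 38 (Gamma, w=4) → cum 4
  mile 61 (Beta, w=80) → cum 84
  mile 67 (Delta, w=50) → cum 134  ≥ 94.5 → median here
  mile 71 (Alpha, w=55) → cum 189
Optimal location: mile 67.

x = 67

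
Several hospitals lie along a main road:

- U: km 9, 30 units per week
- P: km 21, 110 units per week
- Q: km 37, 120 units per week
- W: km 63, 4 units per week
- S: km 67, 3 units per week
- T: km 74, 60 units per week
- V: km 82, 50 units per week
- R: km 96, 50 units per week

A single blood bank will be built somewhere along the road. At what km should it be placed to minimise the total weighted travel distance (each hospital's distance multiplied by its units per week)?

x = 37

For a sum of weighted absolute distances on a line, the optimum is the weighted median (not the mean). Total weight W = 427; half-weight = 213.5.
Sort by position and accumulate weight:
  km 9 (U, w=30) → cum 30
  km 21 (P, w=110) → cum 140
  km 37 (Q, w=120) → cum 260  ≥ 213.5 → median here
  km 63 (W, w=4) → cum 264
  km 67 (S, w=3) → cum 267
  km 74 (T, w=60) → cum 327
  km 82 (V, w=50) → cum 377
  km 96 (R, w=50) → cum 427
Optimal location: km 37.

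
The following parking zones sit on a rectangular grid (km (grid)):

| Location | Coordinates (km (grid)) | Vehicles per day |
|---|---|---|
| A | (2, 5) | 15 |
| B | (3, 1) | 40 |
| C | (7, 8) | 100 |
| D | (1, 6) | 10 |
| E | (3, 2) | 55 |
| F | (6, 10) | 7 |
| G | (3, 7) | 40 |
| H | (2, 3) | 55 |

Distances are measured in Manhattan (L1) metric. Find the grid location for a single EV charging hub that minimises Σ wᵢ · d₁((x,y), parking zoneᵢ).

(3, 5)

Manhattan distance separates: Σwᵢ(|x−xᵢ|+|y−yᵢ|) = Σwᵢ|x−xᵢ| + Σwᵢ|y−yᵢ|, so x and y are optimised independently as 1-D weighted medians.
Total weight W = 322; half = 161.
x-coordinate, sorted with cumulative weight:
  x=1 (D, w=10) cum 10
  x=2 (A, w=15) cum 25
  x=2 (H, w=55) cum 80
  x=3 (B, w=40) cum 120
  x=3 (E, w=55) cum 175  ← median
  x=3 (G, w=40) cum 215
  x=6 (F, w=7) cum 222
  x=7 (C, w=100) cum 322
⇒ x* = 3
y-coordinate, sorted with cumulative weight:
  y=1 (B, w=40) cum 40
  y=2 (E, w=55) cum 95
  y=3 (H, w=55) cum 150
  y=5 (A, w=15) cum 165  ← median
  y=6 (D, w=10) cum 175
  y=7 (G, w=40) cum 215
  y=8 (C, w=100) cum 315
  y=10 (F, w=7) cum 322
⇒ y* = 5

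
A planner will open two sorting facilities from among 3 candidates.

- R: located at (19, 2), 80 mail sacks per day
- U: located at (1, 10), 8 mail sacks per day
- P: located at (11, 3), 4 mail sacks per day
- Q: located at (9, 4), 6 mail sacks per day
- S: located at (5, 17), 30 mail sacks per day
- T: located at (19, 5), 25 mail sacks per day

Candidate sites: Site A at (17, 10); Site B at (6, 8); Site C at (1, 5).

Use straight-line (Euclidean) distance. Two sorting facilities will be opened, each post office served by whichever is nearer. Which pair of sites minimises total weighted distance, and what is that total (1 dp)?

{Site A, Site B}, total 1167.4

Evaluate every pair (each demand assigned to the nearer of the two):
  {Site A, Site B}: total = 1167.4
  {Site A, Site C}: total = 1299.1
  {Site B, Site C}: total = 1848.9
Best pair: {Site A, Site B} with total 1167.4.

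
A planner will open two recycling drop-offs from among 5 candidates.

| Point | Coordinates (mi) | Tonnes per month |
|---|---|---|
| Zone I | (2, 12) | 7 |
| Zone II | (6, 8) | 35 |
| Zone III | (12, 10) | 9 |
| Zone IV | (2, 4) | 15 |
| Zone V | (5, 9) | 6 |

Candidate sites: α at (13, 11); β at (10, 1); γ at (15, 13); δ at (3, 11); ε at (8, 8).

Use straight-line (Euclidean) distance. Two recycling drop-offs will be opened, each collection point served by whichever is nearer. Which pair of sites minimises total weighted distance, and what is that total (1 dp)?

{δ, ε}, total 243.2

Evaluate every pair (each demand assigned to the nearer of the two):
  {δ, ε}: total = 243.2
  {α, ε}: total = 260.3
  {γ, ε}: total = 285.8
  {β, ε}: total = 287.9
  {α, δ}: total = 294.2
  {γ, δ}: total = 319.6
  {β, δ}: total = 362.9
  {α, β}: total = 534.2
  {β, γ}: total = 596.4
  {α, γ}: total = 601.7
Best pair: {δ, ε} with total 243.2.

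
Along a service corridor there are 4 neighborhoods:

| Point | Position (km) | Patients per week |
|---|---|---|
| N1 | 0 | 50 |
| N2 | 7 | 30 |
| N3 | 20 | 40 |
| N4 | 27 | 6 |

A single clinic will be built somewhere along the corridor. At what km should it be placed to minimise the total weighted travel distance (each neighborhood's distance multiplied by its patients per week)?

For a sum of weighted absolute distances on a line, the optimum is the weighted median (not the mean). Total weight W = 126; half-weight = 63.
Sort by position and accumulate weight:
  km 0 (N1, w=50) → cum 50
  km 7 (N2, w=30) → cum 80  ≥ 63 → median here
  km 20 (N3, w=40) → cum 120
  km 27 (N4, w=6) → cum 126
Optimal location: km 7.

x = 7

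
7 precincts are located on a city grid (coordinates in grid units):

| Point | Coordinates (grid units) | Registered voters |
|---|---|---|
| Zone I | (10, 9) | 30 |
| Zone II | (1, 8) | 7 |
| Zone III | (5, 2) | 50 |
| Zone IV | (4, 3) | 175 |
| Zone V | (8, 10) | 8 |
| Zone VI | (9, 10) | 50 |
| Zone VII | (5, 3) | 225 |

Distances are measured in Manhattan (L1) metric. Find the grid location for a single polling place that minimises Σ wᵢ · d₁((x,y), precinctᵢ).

(5, 3)

Manhattan distance separates: Σwᵢ(|x−xᵢ|+|y−yᵢ|) = Σwᵢ|x−xᵢ| + Σwᵢ|y−yᵢ|, so x and y are optimised independently as 1-D weighted medians.
Total weight W = 545; half = 272.5.
x-coordinate, sorted with cumulative weight:
  x=1 (Zone II, w=7) cum 7
  x=4 (Zone IV, w=175) cum 182
  x=5 (Zone III, w=50) cum 232
  x=5 (Zone VII, w=225) cum 457  ← median
  x=8 (Zone V, w=8) cum 465
  x=9 (Zone VI, w=50) cum 515
  x=10 (Zone I, w=30) cum 545
⇒ x* = 5
y-coordinate, sorted with cumulative weight:
  y=2 (Zone III, w=50) cum 50
  y=3 (Zone IV, w=175) cum 225
  y=3 (Zone VII, w=225) cum 450  ← median
  y=8 (Zone II, w=7) cum 457
  y=9 (Zone I, w=30) cum 487
  y=10 (Zone V, w=8) cum 495
  y=10 (Zone VI, w=50) cum 545
⇒ y* = 3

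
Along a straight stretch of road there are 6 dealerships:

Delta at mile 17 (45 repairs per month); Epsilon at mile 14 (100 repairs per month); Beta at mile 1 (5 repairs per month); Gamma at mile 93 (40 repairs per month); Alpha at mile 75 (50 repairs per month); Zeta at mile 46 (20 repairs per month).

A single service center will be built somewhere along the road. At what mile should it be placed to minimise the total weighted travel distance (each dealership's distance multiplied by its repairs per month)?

x = 17

For a sum of weighted absolute distances on a line, the optimum is the weighted median (not the mean). Total weight W = 260; half-weight = 130.
Sort by position and accumulate weight:
  mile 1 (Beta, w=5) → cum 5
  mile 14 (Epsilon, w=100) → cum 105
  mile 17 (Delta, w=45) → cum 150  ≥ 130 → median here
  mile 46 (Zeta, w=20) → cum 170
  mile 75 (Alpha, w=50) → cum 220
  mile 93 (Gamma, w=40) → cum 260
Optimal location: mile 17.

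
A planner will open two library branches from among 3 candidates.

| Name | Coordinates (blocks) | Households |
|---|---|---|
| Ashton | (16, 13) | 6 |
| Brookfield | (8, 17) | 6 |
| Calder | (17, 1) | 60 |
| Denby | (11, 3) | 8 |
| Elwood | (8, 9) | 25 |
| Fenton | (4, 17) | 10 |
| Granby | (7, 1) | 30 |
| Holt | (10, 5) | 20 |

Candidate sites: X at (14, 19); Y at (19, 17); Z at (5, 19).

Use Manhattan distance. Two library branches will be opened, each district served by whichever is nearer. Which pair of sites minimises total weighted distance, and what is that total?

{Y, Z}, total 2663

Evaluate every pair (each demand assigned to the nearer of the two):
  {Y, Z}: total = 2663
  {X, Z}: total = 2805
  {X, Y}: total = 2952
Best pair: {Y, Z} with total 2663.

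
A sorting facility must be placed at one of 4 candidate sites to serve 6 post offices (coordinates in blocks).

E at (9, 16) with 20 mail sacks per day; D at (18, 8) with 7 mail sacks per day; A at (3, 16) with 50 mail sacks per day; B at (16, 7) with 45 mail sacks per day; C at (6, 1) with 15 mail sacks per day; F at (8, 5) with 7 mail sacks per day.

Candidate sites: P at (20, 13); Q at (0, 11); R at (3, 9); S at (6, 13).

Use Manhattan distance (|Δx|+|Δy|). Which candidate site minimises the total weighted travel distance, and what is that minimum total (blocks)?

S, total 1509 blocks

Total weighted distance at each candidate:
  P (20, 13): total = 2309
  Q (0, 11): total = 2065
  R (3, 9): total = 1625
  S (6, 13): total = 1509
Minimum is at S with total 1509 blocks.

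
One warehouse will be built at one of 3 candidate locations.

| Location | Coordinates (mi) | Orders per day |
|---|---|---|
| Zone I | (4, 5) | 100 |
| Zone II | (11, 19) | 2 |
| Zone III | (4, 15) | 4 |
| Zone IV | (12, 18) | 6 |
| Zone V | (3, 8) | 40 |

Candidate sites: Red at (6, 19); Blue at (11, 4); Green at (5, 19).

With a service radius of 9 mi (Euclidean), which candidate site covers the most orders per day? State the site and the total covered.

Blue, covering 140

Coverage radius r = 9 mi; a point is covered iff (Δx)²+(Δy)² ≤ 9² = 81.
  Red (6, 19): covers {Zone II, Zone III, Zone IV} → 12
  Blue (11, 4): covers {Zone I, Zone V} → 140
  Green (5, 19): covers {Zone II, Zone III, Zone IV} → 12
Maximum coverage at Blue: 140 orders per day.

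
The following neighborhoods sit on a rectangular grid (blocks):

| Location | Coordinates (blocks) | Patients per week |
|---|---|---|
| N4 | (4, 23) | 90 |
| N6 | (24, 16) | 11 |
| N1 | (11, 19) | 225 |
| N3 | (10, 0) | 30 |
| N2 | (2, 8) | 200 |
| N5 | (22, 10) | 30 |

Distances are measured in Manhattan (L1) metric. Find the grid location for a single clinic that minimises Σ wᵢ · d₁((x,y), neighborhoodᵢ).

(10, 19)

Manhattan distance separates: Σwᵢ(|x−xᵢ|+|y−yᵢ|) = Σwᵢ|x−xᵢ| + Σwᵢ|y−yᵢ|, so x and y are optimised independently as 1-D weighted medians.
Total weight W = 586; half = 293.
x-coordinate, sorted with cumulative weight:
  x=2 (N2, w=200) cum 200
  x=4 (N4, w=90) cum 290
  x=10 (N3, w=30) cum 320  ← median
  x=11 (N1, w=225) cum 545
  x=22 (N5, w=30) cum 575
  x=24 (N6, w=11) cum 586
⇒ x* = 10
y-coordinate, sorted with cumulative weight:
  y=0 (N3, w=30) cum 30
  y=8 (N2, w=200) cum 230
  y=10 (N5, w=30) cum 260
  y=16 (N6, w=11) cum 271
  y=19 (N1, w=225) cum 496  ← median
  y=23 (N4, w=90) cum 586
⇒ y* = 19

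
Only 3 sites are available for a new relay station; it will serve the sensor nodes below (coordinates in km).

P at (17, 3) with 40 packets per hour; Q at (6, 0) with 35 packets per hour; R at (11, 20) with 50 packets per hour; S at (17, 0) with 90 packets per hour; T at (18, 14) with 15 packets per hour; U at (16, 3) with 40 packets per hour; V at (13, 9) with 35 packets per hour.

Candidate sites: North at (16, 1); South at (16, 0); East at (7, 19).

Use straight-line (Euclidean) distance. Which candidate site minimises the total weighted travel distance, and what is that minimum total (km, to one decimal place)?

North, total 2127.1 km

Total weighted distance at each candidate:
  North (16, 1): total = 2127.1
  South (16, 0): total = 2261.4
  East (7, 19): total = 4882.9
Minimum is at North with total 2127.1 km.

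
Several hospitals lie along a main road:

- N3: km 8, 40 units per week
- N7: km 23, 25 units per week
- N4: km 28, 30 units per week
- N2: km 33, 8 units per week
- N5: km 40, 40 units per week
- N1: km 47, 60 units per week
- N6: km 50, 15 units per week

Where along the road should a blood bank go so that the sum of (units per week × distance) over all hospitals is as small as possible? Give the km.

x = 40

For a sum of weighted absolute distances on a line, the optimum is the weighted median (not the mean). Total weight W = 218; half-weight = 109.
Sort by position and accumulate weight:
  km 8 (N3, w=40) → cum 40
  km 23 (N7, w=25) → cum 65
  km 28 (N4, w=30) → cum 95
  km 33 (N2, w=8) → cum 103
  km 40 (N5, w=40) → cum 143  ≥ 109 → median here
  km 47 (N1, w=60) → cum 203
  km 50 (N6, w=15) → cum 218
Optimal location: km 40.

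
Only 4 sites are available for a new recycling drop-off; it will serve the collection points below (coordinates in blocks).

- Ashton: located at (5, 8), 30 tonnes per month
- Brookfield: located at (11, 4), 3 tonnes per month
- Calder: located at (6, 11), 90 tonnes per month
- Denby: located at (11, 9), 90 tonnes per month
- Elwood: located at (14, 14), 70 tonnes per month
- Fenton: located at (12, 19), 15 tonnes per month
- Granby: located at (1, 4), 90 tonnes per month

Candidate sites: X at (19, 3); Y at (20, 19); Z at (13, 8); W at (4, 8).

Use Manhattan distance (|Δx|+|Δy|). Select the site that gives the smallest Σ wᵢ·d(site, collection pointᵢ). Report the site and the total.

W, total 3268 blocks

Total weighted distance at each candidate:
  X (19, 3): total = 6922
  Y (20, 19): total = 8492
  Z (13, 8): total = 3538
  W (4, 8): total = 3268
Minimum is at W with total 3268 blocks.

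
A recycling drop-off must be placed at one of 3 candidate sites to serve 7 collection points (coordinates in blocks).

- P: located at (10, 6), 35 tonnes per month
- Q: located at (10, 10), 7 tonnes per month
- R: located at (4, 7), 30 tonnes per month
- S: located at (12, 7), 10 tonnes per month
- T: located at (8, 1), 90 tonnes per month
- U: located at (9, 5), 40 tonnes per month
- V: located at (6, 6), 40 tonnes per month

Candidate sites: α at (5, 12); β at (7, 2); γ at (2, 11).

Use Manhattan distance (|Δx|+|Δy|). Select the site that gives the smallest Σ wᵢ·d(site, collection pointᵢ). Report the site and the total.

Total weighted distance at each candidate:
  α (5, 12): total = 2714
  β (7, 2): total = 1242
  γ (2, 11): total = 3158
Minimum is at β with total 1242 blocks.

β, total 1242 blocks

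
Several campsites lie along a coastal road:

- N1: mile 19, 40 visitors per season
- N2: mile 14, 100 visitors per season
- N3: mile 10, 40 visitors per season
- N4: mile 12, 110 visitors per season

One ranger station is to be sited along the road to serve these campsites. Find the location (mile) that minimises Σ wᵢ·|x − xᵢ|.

x = 12

For a sum of weighted absolute distances on a line, the optimum is the weighted median (not the mean). Total weight W = 290; half-weight = 145.
Sort by position and accumulate weight:
  mile 10 (N3, w=40) → cum 40
  mile 12 (N4, w=110) → cum 150  ≥ 145 → median here
  mile 14 (N2, w=100) → cum 250
  mile 19 (N1, w=40) → cum 290
Optimal location: mile 12.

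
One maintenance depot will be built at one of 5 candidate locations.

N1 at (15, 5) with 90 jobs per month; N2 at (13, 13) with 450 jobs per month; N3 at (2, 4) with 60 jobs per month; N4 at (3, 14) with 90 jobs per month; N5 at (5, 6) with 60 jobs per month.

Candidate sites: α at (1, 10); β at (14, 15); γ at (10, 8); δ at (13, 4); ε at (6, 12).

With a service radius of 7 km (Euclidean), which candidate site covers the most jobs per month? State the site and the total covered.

Coverage radius r = 7 km; a point is covered iff (Δx)²+(Δy)² ≤ 7² = 49.
  α (1, 10): covers {N3, N4, N5} → 210
  β (14, 15): covers {N2} → 450
  γ (10, 8): covers {N1, N2, N5} → 600
  δ (13, 4): covers {N1} → 90
  ε (6, 12): covers {N4, N5} → 150
Maximum coverage at γ: 600 jobs per month.

γ, covering 600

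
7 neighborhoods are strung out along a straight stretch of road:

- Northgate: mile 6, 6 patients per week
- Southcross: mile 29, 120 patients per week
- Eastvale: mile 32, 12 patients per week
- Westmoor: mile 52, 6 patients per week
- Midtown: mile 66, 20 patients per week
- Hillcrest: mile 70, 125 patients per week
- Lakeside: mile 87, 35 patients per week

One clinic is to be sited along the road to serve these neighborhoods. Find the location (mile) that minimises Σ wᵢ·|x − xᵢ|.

For a sum of weighted absolute distances on a line, the optimum is the weighted median (not the mean). Total weight W = 324; half-weight = 162.
Sort by position and accumulate weight:
  mile 6 (Northgate, w=6) → cum 6
  mile 29 (Southcross, w=120) → cum 126
  mile 32 (Eastvale, w=12) → cum 138
  mile 52 (Westmoor, w=6) → cum 144
  mile 66 (Midtown, w=20) → cum 164  ≥ 162 → median here
  mile 70 (Hillcrest, w=125) → cum 289
  mile 87 (Lakeside, w=35) → cum 324
Optimal location: mile 66.

x = 66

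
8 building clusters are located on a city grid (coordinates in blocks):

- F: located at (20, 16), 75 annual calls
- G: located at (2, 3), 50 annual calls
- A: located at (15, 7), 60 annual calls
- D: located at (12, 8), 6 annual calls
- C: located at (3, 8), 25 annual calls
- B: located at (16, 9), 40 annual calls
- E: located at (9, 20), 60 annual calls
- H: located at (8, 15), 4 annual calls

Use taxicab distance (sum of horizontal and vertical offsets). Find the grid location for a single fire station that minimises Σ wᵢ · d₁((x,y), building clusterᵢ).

(15, 9)

Manhattan distance separates: Σwᵢ(|x−xᵢ|+|y−yᵢ|) = Σwᵢ|x−xᵢ| + Σwᵢ|y−yᵢ|, so x and y are optimised independently as 1-D weighted medians.
Total weight W = 320; half = 160.
x-coordinate, sorted with cumulative weight:
  x=2 (G, w=50) cum 50
  x=3 (C, w=25) cum 75
  x=8 (H, w=4) cum 79
  x=9 (E, w=60) cum 139
  x=12 (D, w=6) cum 145
  x=15 (A, w=60) cum 205  ← median
  x=16 (B, w=40) cum 245
  x=20 (F, w=75) cum 320
⇒ x* = 15
y-coordinate, sorted with cumulative weight:
  y=3 (G, w=50) cum 50
  y=7 (A, w=60) cum 110
  y=8 (D, w=6) cum 116
  y=8 (C, w=25) cum 141
  y=9 (B, w=40) cum 181  ← median
  y=15 (H, w=4) cum 185
  y=16 (F, w=75) cum 260
  y=20 (E, w=60) cum 320
⇒ y* = 9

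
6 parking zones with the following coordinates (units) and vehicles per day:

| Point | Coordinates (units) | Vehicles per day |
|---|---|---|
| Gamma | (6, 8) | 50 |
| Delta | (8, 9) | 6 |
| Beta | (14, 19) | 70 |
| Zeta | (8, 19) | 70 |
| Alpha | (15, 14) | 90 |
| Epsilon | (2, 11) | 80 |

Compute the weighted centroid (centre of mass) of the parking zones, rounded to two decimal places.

(9.28, 14.36)

The minimiser of Σwᵢ‖p−pᵢ‖² is the weighted centroid p* = (Σwᵢpᵢ)/(Σwᵢ).
Σwᵢ = 366.
Σwᵢxᵢ = 50·6 + 6·8 + 70·14 + 70·8 + 90·15 + 80·2 = 3398.
Σwᵢyᵢ = 50·8 + 6·9 + 70·19 + 70·19 + 90·14 + 80·11 = 5254.
x* = 3398/366 = 9.28, y* = 5254/366 = 14.36.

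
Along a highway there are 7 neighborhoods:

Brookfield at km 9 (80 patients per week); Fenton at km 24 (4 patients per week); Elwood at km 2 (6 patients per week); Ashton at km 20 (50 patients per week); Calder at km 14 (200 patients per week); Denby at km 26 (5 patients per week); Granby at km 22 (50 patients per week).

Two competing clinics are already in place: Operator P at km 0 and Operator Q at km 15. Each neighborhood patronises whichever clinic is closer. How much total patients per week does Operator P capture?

6

The indifferent point is the midpoint (0+15)/2 = 7.5; neighborhoods left of it (closer to Operator P at 0) go to Operator P, those right go to Operator Q.
  Elwood at 2 (w=6) → Operator P
  Brookfield at 9 (w=80) → Operator Q
  Calder at 14 (w=200) → Operator Q
  Ashton at 20 (w=50) → Operator Q
  Granby at 22 (w=50) → Operator Q
  Fenton at 24 (w=4) → Operator Q
  Denby at 26 (w=5) → Operator Q
Operator P captures 6; Operator Q captures 389.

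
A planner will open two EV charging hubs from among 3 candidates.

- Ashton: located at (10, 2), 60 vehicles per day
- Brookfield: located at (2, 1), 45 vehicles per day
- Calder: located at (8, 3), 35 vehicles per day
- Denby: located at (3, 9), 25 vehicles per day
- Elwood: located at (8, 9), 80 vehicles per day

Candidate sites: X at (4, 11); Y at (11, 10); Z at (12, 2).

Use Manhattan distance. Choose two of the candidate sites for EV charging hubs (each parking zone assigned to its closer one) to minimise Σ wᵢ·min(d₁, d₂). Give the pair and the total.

{Y, Z}, total 1335

Evaluate every pair (each demand assigned to the nearer of the two):
  {Y, Z}: total = 1335
  {X, Z}: total = 1345
  {X, Y}: total = 1825
Best pair: {Y, Z} with total 1335.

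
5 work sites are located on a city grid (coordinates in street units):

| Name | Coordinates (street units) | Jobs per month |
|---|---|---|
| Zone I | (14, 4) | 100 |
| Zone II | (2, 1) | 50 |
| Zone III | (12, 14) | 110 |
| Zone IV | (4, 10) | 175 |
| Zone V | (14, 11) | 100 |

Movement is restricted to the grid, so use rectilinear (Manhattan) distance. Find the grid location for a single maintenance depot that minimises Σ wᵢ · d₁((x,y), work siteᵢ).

Manhattan distance separates: Σwᵢ(|x−xᵢ|+|y−yᵢ|) = Σwᵢ|x−xᵢ| + Σwᵢ|y−yᵢ|, so x and y are optimised independently as 1-D weighted medians.
Total weight W = 535; half = 267.5.
x-coordinate, sorted with cumulative weight:
  x=2 (Zone II, w=50) cum 50
  x=4 (Zone IV, w=175) cum 225
  x=12 (Zone III, w=110) cum 335  ← median
  x=14 (Zone I, w=100) cum 435
  x=14 (Zone V, w=100) cum 535
⇒ x* = 12
y-coordinate, sorted with cumulative weight:
  y=1 (Zone II, w=50) cum 50
  y=4 (Zone I, w=100) cum 150
  y=10 (Zone IV, w=175) cum 325  ← median
  y=11 (Zone V, w=100) cum 425
  y=14 (Zone III, w=110) cum 535
⇒ y* = 10

(12, 10)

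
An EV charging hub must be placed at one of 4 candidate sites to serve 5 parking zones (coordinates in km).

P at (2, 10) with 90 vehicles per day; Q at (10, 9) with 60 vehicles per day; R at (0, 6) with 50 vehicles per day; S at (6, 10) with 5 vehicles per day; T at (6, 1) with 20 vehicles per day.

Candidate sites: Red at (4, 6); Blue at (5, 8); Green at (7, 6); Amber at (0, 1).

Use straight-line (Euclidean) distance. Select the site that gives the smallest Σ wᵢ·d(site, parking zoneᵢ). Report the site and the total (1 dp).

Blue, total 1052.3 km

Total weighted distance at each candidate:
  Red (4, 6): total = 1135.0
  Blue (5, 8): total = 1052.3
  Green (7, 6): total = 1303.4
  Amber (0, 1): total = 2022.2
Minimum is at Blue with total 1052.3 km.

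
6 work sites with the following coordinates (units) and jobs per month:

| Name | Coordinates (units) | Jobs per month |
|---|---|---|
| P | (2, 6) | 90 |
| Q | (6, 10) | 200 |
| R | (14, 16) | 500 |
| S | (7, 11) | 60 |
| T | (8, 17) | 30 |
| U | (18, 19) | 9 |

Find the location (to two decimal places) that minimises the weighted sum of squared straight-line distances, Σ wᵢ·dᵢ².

(10.35, 13.36)

The minimiser of Σwᵢ‖p−pᵢ‖² is the weighted centroid p* = (Σwᵢpᵢ)/(Σwᵢ).
Σwᵢ = 889.
Σwᵢxᵢ = 90·2 + 200·6 + 500·14 + 60·7 + 30·8 + 9·18 = 9202.
Σwᵢyᵢ = 90·6 + 200·10 + 500·16 + 60·11 + 30·17 + 9·19 = 11881.
x* = 9202/889 = 10.35, y* = 11881/889 = 13.36.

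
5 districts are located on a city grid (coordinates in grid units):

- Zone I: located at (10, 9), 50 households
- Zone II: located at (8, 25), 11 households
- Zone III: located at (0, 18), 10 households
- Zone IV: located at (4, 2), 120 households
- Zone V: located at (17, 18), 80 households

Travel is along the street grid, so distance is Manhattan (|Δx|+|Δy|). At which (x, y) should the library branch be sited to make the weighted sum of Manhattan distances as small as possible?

Manhattan distance separates: Σwᵢ(|x−xᵢ|+|y−yᵢ|) = Σwᵢ|x−xᵢ| + Σwᵢ|y−yᵢ|, so x and y are optimised independently as 1-D weighted medians.
Total weight W = 271; half = 135.5.
x-coordinate, sorted with cumulative weight:
  x=0 (Zone III, w=10) cum 10
  x=4 (Zone IV, w=120) cum 130
  x=8 (Zone II, w=11) cum 141  ← median
  x=10 (Zone I, w=50) cum 191
  x=17 (Zone V, w=80) cum 271
⇒ x* = 8
y-coordinate, sorted with cumulative weight:
  y=2 (Zone IV, w=120) cum 120
  y=9 (Zone I, w=50) cum 170  ← median
  y=18 (Zone III, w=10) cum 180
  y=18 (Zone V, w=80) cum 260
  y=25 (Zone II, w=11) cum 271
⇒ y* = 9

(8, 9)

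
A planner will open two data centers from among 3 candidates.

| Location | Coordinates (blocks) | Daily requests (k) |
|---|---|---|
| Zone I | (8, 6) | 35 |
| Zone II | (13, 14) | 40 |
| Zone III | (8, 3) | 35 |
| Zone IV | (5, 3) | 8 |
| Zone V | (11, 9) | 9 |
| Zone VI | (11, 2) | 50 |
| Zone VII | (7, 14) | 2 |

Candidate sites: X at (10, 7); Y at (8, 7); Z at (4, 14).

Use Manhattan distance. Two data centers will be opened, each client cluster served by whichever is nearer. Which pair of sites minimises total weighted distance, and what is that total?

{X, Y}, total 974

Evaluate every pair (each demand assigned to the nearer of the two):
  {X, Y}: total = 974
  {Y, Z}: total = 1042
  {X, Z}: total = 1080
Best pair: {X, Y} with total 974.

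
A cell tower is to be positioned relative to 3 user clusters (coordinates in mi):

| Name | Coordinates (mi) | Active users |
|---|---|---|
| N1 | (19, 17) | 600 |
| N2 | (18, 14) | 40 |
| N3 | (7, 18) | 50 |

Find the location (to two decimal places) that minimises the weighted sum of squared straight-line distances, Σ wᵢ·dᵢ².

The minimiser of Σwᵢ‖p−pᵢ‖² is the weighted centroid p* = (Σwᵢpᵢ)/(Σwᵢ).
Σwᵢ = 690.
Σwᵢxᵢ = 600·19 + 40·18 + 50·7 = 12470.
Σwᵢyᵢ = 600·17 + 40·14 + 50·18 = 11660.
x* = 12470/690 = 18.07, y* = 11660/690 = 16.90.

(18.07, 16.90)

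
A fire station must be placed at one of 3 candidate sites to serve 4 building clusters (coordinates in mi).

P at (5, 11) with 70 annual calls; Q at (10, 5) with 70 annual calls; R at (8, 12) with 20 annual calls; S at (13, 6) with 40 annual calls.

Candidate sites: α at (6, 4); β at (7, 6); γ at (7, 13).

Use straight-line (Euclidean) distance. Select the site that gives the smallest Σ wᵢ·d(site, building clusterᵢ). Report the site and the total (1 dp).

Total weighted distance at each candidate:
  α (6, 4): total = 1239.7
  β (7, 6): total = 960.0
  γ (7, 13): total = 1193.1
Minimum is at β with total 960.0 mi.

β, total 960.0 mi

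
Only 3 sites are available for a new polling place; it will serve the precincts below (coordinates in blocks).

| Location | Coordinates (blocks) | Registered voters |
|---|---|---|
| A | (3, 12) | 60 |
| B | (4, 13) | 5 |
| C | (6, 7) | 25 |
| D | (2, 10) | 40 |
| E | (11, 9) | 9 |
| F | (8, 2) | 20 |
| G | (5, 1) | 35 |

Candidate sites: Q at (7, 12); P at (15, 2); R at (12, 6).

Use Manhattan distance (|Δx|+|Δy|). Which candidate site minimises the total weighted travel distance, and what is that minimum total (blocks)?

Total weighted distance at each candidate:
  Q (7, 12): total = 1428
  P (15, 2): total = 3244
  R (12, 6): total = 2326
Minimum is at Q with total 1428 blocks.

Q, total 1428 blocks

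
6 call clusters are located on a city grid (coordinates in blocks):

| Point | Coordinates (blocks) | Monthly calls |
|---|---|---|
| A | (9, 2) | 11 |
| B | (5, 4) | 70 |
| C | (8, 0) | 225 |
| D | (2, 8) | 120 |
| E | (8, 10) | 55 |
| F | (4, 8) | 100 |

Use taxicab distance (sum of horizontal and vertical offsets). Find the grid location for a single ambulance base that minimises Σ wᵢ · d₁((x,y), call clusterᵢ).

Manhattan distance separates: Σwᵢ(|x−xᵢ|+|y−yᵢ|) = Σwᵢ|x−xᵢ| + Σwᵢ|y−yᵢ|, so x and y are optimised independently as 1-D weighted medians.
Total weight W = 581; half = 290.5.
x-coordinate, sorted with cumulative weight:
  x=2 (D, w=120) cum 120
  x=4 (F, w=100) cum 220
  x=5 (B, w=70) cum 290
  x=8 (C, w=225) cum 515  ← median
  x=8 (E, w=55) cum 570
  x=9 (A, w=11) cum 581
⇒ x* = 8
y-coordinate, sorted with cumulative weight:
  y=0 (C, w=225) cum 225
  y=2 (A, w=11) cum 236
  y=4 (B, w=70) cum 306  ← median
  y=8 (D, w=120) cum 426
  y=8 (F, w=100) cum 526
  y=10 (E, w=55) cum 581
⇒ y* = 4

(8, 4)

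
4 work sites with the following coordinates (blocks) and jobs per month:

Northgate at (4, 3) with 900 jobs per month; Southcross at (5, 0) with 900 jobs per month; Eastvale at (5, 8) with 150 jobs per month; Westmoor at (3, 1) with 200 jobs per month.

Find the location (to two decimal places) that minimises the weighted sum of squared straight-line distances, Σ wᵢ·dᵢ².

The minimiser of Σwᵢ‖p−pᵢ‖² is the weighted centroid p* = (Σwᵢpᵢ)/(Σwᵢ).
Σwᵢ = 2150.
Σwᵢxᵢ = 900·4 + 900·5 + 150·5 + 200·3 = 9450.
Σwᵢyᵢ = 900·3 + 900·0 + 150·8 + 200·1 = 4100.
x* = 9450/2150 = 4.40, y* = 4100/2150 = 1.91.

(4.40, 1.91)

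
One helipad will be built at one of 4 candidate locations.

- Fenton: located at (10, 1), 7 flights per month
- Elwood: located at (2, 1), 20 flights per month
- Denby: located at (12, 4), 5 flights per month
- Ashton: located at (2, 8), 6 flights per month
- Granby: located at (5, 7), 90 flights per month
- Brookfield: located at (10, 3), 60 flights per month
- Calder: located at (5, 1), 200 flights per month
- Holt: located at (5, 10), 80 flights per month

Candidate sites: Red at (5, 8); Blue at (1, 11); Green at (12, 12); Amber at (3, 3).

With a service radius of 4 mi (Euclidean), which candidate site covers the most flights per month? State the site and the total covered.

Amber, covering 220

Coverage radius r = 4 mi; a point is covered iff (Δx)²+(Δy)² ≤ 4² = 16.
  Red (5, 8): covers {Ashton, Granby, Holt} → 176
  Blue (1, 11): covers {Ashton} → 6
  Green (12, 12): covers {none} → 0
  Amber (3, 3): covers {Elwood, Calder} → 220
Maximum coverage at Amber: 220 flights per month.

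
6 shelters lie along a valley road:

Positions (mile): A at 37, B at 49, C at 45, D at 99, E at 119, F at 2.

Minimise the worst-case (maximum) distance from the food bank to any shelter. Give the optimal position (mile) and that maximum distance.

location 60.5, max distance 58.5

The 1-center on a line is the midpoint of the two extreme points: leftmost at 2, rightmost at 119.
Optimal location = (2 + 119)/2 = 60.5; maximum distance = (119 − 2)/2 = 58.5.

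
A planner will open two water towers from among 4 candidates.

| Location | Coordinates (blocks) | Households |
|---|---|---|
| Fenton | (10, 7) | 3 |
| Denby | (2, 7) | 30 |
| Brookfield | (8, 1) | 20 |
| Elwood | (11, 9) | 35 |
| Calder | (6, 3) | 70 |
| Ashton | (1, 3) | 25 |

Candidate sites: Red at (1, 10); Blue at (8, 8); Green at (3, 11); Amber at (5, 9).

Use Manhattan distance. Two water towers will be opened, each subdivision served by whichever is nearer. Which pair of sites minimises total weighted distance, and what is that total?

{Red, Blue}, total 1074

Evaluate every pair (each demand assigned to the nearer of the two):
  {Red, Blue}: total = 1074
  {Blue, Green}: total = 1179
  {Blue, Amber}: total = 1179
  {Red, Amber}: total = 1236
  {Green, Amber}: total = 1341
  {Red, Green}: total = 1748
Best pair: {Red, Blue} with total 1074.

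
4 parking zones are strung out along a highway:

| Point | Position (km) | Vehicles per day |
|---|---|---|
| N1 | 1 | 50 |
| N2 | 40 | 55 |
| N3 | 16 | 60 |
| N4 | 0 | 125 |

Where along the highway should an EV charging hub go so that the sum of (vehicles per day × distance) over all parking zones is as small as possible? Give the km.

x = 1

For a sum of weighted absolute distances on a line, the optimum is the weighted median (not the mean). Total weight W = 290; half-weight = 145.
Sort by position and accumulate weight:
  km 0 (N4, w=125) → cum 125
  km 1 (N1, w=50) → cum 175  ≥ 145 → median here
  km 16 (N3, w=60) → cum 235
  km 40 (N2, w=55) → cum 290
Optimal location: km 1.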